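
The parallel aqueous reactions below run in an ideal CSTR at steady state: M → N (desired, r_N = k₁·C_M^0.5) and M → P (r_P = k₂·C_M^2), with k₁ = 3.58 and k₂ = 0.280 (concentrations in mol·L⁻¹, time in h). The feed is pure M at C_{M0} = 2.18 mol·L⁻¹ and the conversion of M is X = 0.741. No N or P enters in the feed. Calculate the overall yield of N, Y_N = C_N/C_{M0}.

0.717

Exit C_M = C_{M0}(1−X) = 2.18×0.259 = 0.5646 mol·L⁻¹.
Rates in a CSTR are evaluated at the outlet concentration: r_N = 3.58×0.5646^0.5 = 2.690, r_P = 0.280×0.5646^2 = 0.08926.
Fraction of consumed M going to N: r_N/(r_N+r_P) = 0.9679.
C_N = 0.9679·C_{M0}·X = 0.9679×2.18×0.741 = 1.56 mol·L⁻¹; Y_N = C_N/C_{M0} = 0.717.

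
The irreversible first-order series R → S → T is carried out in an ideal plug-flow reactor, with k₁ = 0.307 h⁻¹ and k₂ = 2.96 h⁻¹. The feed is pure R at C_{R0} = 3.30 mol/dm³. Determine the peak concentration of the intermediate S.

Evaluating C_S at τ_opt = ln(k₂/k₁)/(k₂−k₁) gives C_{S,max}/C_{R0} = (k₁/k₂)^[k₂/(k₂−k₁)].
= (0.307/2.96)^(2.96/(2.96−0.307)) = (0.1037)^(1.116) = 0.07979.
C_{S,max} = 0.07979×3.30 = 0.263 mol/dm³.

0.263 mol/dm³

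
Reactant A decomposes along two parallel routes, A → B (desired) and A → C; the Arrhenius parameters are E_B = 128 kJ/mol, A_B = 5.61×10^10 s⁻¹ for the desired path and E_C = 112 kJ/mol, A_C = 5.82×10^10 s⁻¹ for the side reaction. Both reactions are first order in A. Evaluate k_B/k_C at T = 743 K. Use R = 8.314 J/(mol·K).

0.0723

k_B/k_C = (A_B/A_C)·exp[−(E_B−E_C)/(RT)] = (A_B/A_C)·exp[(E_C−E_B)/(RT)].
(E_C−E_B)/(RT) = (112−128)×10³/(8.314×743) = -16000/6177 = -2.590.
k_B/k_C = (5.61×10^10/5.82×10^10)·exp(-2.590) = 0.9639 × 0.07501 = 0.0723.
Since E_B > E_C, raising the temperature improves selectivity toward B.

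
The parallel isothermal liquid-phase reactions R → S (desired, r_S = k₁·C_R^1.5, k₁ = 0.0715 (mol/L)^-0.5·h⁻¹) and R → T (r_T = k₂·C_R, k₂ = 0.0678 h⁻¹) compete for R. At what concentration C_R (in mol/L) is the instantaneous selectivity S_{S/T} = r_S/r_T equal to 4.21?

S_{S/T} = (k₁/k₂)·C_R^0.5 ⇒ C_R = (S·k₂/k₁)^(2).
= (4.21×0.0678/0.0715)^(2) = (3.992)^(2) = 15.9 mol/L.

15.9 mol/L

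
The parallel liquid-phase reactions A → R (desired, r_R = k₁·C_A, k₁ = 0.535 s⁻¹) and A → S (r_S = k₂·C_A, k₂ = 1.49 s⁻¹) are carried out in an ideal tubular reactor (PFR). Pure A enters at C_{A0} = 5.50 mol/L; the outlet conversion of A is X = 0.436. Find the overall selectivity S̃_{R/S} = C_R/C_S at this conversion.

C_A = C_{A0}(1−X) = 3.102 mol/L.
Both paths are first order in A, so the instantaneous fraction to R is constant: dC_R/d(−C_A) = k₁/(k₁+k₂) = 0.2642.
C_R = 0.2642·(C_{A0}−C_A) = 0.2642×2.398 = 0.634 mol/L.
C_S = (C_{A0}−C_A)−C_R = 1.764 mol/L; S̃_{R/S} = 0.6335/1.764 = 0.359.

0.359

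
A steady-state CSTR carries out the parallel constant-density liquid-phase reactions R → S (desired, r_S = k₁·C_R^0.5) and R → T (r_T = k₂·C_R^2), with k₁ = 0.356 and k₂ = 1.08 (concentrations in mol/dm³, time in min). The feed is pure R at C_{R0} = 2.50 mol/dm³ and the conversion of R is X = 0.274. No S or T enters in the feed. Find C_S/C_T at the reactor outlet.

Exit C_R = C_{R0}(1−X) = 2.50×0.726 = 1.815 mol/dm³.
A CSTR operates uniformly at the exit composition, giving r_S = 0.4796 and r_T = 3.558 (each k·C_R^n at C_R = 1.815).
Overall selectivity = C_S/C_T = r_Sτ/(r_Tτ) = r_S/r_T = 0.135.

0.135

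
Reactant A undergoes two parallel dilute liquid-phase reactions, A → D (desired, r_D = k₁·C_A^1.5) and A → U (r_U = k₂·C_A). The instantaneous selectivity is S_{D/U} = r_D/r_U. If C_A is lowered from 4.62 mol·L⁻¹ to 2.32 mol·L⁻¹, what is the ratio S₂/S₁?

S_{D/U} = (k₁/k₂)·C_A^0.5, so S₂/S₁ = (C_{A,2}/C_{A,1})^0.5.
= (2.32/4.62)^0.5 = (0.5022)^0.5 = 0.709.

0.709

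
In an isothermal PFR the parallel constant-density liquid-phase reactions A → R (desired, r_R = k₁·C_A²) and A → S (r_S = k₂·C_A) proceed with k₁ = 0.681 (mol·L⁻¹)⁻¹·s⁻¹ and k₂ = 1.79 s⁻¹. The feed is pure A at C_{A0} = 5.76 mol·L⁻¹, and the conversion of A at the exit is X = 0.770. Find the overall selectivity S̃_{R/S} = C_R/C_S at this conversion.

C_A = C_{A0}(1−X) = 1.325 mol·L⁻¹.
Along a PFR/batch, dC_S/dC_A = −r_S/(r_R+r_S) = −k₂/(k₂+k₁·C_A).
Integrating from C_{A0} to C_A: C_S = (1.79/0.681)·ln[(1.79+0.681·5.76)/(1.79+0.681·1.32)] = 2.628·ln(5.713/2.692) = 1.977 mol·L⁻¹.
Then C_R = (C_{A0}−C_A) − C_S = 4.435 − 1.977 = 2.458 mol·L⁻¹.
S̃_{R/S} = C_R/C_S = 2.458/1.977 = 1.24.

1.24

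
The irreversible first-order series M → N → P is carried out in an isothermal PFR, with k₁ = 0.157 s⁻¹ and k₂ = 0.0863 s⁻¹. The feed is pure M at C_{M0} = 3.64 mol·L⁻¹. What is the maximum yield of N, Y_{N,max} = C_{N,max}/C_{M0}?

At the optimum, C_{N,max}/C_{M0} = (k₁/k₂)^[k₂/(k₂−k₁)].
= (0.157/0.0863)^(0.0863/(0.0863−0.157)) = (1.819)^(-1.221) = 0.4817.

0.482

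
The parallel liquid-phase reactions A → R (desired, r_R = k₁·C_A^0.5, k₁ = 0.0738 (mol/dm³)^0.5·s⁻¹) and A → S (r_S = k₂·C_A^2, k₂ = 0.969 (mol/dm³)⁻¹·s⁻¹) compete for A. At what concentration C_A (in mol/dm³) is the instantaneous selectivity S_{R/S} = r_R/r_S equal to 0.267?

S_{R/S} = (k₁/k₂)·C_A^-1.5 ⇒ C_A = (S·k₂/k₁)^(1/(-1.5)).
= (0.267×0.969/0.0738)^(-0.6667) = (3.506)^(-0.6667) = 0.433 mol/dm³.

0.433 mol/dm³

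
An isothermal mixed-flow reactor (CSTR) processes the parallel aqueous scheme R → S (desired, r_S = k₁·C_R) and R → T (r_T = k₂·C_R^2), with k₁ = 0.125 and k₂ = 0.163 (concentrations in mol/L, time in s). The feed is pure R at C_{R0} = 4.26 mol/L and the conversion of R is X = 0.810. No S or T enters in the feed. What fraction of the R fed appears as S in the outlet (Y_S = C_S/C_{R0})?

Exit C_R = C_{R0}(1−X) = 4.26×0.190 = 0.8094 mol/L.
In a CSTR the entire volume is at exit conditions, so r_S = 0.125×0.8094 = 0.1012 and r_T = 0.163×0.8094^2 = 0.1068.
Fraction of consumed R going to S: r_S/(r_S+r_T) = 0.4865.
C_S = 0.4865·C_{R0}·X = 0.4865×4.26×0.810 = 1.68 mol/L; Y_S = C_S/C_{R0} = 0.394.

0.394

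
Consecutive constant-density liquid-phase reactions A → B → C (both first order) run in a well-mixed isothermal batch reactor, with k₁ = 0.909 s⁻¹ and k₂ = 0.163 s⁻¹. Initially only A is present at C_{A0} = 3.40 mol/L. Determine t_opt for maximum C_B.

2.30 s

The intermediate peaks when r₁ = r₂, i.e. k₁e^(−k₁t) = k₂e^(−k₂t), giving t_opt = ln(k₂/k₁)/(k₂−k₁).
= ln(0.163/0.909)/(0.163−0.909) = ln(0.1793)/-0.7460 = -1.719/-0.7460 = 2.30 s.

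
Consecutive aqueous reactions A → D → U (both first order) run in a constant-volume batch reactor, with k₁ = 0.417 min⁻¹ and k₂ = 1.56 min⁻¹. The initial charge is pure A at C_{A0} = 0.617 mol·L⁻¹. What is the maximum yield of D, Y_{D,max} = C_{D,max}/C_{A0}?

Evaluating C_D at t_opt = ln(k₂/k₁)/(k₂−k₁) gives C_{D,max}/C_{A0} = (k₁/k₂)^[k₂/(k₂−k₁)].
= (0.417/1.56)^(1.56/(1.56−0.417)) = (0.2673)^(1.365) = 0.1652.

0.165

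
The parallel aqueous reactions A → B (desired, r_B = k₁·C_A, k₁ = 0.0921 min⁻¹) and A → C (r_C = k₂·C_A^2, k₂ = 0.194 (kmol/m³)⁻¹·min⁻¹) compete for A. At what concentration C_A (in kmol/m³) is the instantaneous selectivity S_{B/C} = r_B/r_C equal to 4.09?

S_{B/C} = (k₁/k₂)·C_A⁻¹ ⇒ C_A = (S·k₂/k₁)^(-1).
= (4.09×0.194/0.0921)^(-1) = (8.615)^(-1) = 0.116 kmol/m³.

0.116 kmol/m³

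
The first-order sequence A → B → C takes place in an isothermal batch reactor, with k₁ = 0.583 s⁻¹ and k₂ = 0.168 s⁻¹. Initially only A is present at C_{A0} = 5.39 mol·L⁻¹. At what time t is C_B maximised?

3.00 s

Setting dC_B/dt = 0 gives t_opt = ln(k₂/k₁)/(k₂−k₁).
= ln(0.168/0.583)/(0.168−0.583) = ln(0.2882)/-0.4150 = -1.244/-0.4150 = 3.00 s.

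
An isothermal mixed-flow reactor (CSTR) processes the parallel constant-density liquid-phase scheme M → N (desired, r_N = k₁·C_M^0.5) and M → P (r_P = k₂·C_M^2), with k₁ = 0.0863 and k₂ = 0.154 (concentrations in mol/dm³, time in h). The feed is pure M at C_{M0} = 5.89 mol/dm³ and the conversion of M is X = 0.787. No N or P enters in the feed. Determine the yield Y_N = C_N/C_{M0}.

0.224

Exit C_M = C_{M0}(1−X) = 5.89×0.213 = 1.255 mol/dm³.
A CSTR operates uniformly at the exit composition, giving r_N = 0.09666 and r_P = 0.2424 (each k·C_M^n at C_M = 1.255).
Fraction of consumed M going to N: r_N/(r_N+r_P) = 0.2851.
C_N = 0.2851·C_{M0}·X = 0.2851×5.89×0.787 = 1.32 mol/dm³; Y_N = C_N/C_{M0} = 0.224.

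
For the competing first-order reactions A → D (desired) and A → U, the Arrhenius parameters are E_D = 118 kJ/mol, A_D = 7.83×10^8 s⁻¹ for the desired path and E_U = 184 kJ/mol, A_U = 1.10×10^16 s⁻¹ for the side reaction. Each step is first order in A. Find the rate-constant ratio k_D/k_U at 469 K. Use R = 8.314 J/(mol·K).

With equal orders, S_{D/U} = k_D/k_U = (A_D/A_U)·exp[(E_U−E_D)/(RT)].
(E_U−E_D)/(RT) = (184−118)×10³/(8.314×469) = 66000/3899 = 16.93.
k_D/k_U = (7.83×10^8/1.10×10^16)·exp(16.93) = 7.118×10^-8 × 2.244×10^7 = 1.60.

1.60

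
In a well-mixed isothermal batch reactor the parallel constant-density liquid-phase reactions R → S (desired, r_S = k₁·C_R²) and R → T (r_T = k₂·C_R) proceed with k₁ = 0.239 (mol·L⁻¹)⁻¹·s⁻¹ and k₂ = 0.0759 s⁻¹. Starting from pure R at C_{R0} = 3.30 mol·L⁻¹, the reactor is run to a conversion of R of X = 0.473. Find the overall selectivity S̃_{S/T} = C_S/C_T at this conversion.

C_R = C_{R0}(1−X) = 1.739 mol·L⁻¹.
Along a PFR/batch, dC_T/dC_R = −r_T/(r_S+r_T) = −k₂/(k₂+k₁·C_R).
Integrating from C_{R0} to C_R: C_T = (0.0759/0.239)·ln[(0.0759+0.239·3.30)/(0.0759+0.239·1.74)] = 0.3176·ln(0.8646/0.4915) = 0.1793 mol·L⁻¹.
Then C_S = (C_{R0}−C_R) − C_T = 1.561 − 0.1793 = 1.382 mol·L⁻¹.
S̃_{S/T} = C_S/C_T = 1.382/0.1793 = 7.70.

7.70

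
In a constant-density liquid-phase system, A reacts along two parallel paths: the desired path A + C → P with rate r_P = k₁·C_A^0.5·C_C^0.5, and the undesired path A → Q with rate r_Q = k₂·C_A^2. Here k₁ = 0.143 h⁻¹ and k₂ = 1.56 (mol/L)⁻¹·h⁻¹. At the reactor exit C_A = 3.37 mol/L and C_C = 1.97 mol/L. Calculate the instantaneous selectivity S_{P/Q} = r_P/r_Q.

0.0208

S_{P/Q} = r_P/r_Q = (k₁·C_A^0.5·C_C^0.5)/(k₂·C_A^2) = (k₁/k₂)·C_A^-1.5·C_C^0.5.
= (0.143×3.370^0.5×1.970^0.5) / (1.56×3.370^2) = 0.3685/17.72 = 0.0208.
The undesired path is higher order in A, so low C_A (CSTR or dilute feed) favours P.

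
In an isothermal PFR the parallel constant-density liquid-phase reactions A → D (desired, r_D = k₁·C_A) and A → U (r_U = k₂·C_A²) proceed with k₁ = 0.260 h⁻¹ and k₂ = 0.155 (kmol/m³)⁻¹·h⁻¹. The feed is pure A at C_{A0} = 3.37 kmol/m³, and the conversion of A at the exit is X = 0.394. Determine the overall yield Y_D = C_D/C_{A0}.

0.152

C_A = C_{A0}(1−X) = 2.042 kmol/m³.
Along a PFR/batch, dC_D/dC_A = −r_D/(r_D+r_U) = −k₁/(k₁+k₂·C_A).
Integrating from C_{A0} to C_A: C_D = (0.260/0.155)·ln[(0.260+0.155·3.37)/(0.260+0.155·2.04)] = 1.677·ln(0.7823/0.5765) = 0.5120 kmol/m³.
Y_D = C_D/C_{A0} = 0.5120/3.37 = 0.152.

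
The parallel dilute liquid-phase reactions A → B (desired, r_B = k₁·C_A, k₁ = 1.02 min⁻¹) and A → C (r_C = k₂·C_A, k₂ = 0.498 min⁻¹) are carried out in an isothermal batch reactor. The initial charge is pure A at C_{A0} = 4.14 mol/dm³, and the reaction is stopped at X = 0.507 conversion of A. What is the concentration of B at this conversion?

C_A = C_{A0}(1−X) = 2.041 mol/dm³.
Both paths are first order in A, so the instantaneous fraction to B is constant: dC_B/d(−C_A) = k₁/(k₁+k₂) = 0.6719.
C_B = 0.6719·(C_{A0}−C_A) = 0.6719×2.099 = 1.41 mol/dm³.

1.41 mol/dm³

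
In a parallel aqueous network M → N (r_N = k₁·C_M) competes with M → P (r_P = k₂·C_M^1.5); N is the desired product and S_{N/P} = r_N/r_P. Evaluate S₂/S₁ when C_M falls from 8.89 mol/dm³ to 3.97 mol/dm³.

S_{N/P} = (k₁/k₂)·C_M^-0.5, so S₂/S₁ = (C_{M,2}/C_{M,1})^-0.5.
= (3.97/8.89)^(-0.5) = (0.4466)^(-0.5) = 1.50.
Selectivity toward N rises as C_M falls — low-concentration operation is favoured.

1.50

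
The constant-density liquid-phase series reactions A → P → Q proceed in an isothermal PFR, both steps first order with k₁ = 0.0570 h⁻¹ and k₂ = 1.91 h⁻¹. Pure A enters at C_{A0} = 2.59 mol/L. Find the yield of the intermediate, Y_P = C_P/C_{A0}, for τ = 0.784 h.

0.0225

The intermediate concentration in a first-order A→B→C sequence is C_P = k₁C_{A0}(e^(−k₁τ) − e^(−k₂τ))/(k₂−k₁).
e^(−k₁τ) = e^(−0.0570×0.784) = e^(−0.04469) = 0.9563; e^(−k₂τ) = e^(−1.497) = 0.2237.
C_P = 0.0570×2.59/(1.91−0.0570) × (0.9563−0.2237) = 0.07967×0.7326 = 0.05837 mol/L.
Y_P = C_P/C_{A0} = 0.05837/2.59 = 0.0225.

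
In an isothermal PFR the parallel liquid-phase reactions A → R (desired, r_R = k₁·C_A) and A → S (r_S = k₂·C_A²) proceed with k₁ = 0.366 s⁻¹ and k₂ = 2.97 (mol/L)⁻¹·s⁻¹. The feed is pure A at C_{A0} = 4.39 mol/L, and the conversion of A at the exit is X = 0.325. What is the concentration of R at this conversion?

C_A = C_{A0}(1−X) = 2.963 mol/L.
Along a PFR/batch, dC_R/dC_A = −r_R/(r_R+r_S) = −k₁/(k₁+k₂·C_A).
Integrating from C_{A0} to C_A: C_R = (0.366/2.97)·ln[(0.366+2.97·4.39)/(0.366+2.97·2.96)] = 0.1232·ln(13.40/9.167) = 0.04683 mol/L.

0.0468 mol/L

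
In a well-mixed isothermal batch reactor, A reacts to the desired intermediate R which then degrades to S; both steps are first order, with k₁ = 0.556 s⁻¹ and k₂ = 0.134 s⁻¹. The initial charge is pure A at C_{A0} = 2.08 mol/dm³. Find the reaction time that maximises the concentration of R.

For first-order series the maximum of C_R occurs at t_opt = ln(k₂/k₁)/(k₂−k₁).
= ln(0.134/0.556)/(0.134−0.556) = ln(0.2410)/-0.4220 = -1.423/-0.4220 = 3.37 s.

3.37 s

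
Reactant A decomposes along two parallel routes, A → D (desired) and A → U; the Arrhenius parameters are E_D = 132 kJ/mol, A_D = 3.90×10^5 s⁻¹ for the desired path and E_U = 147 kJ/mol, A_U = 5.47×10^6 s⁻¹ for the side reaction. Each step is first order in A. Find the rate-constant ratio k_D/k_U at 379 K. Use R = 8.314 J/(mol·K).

With equal orders, S_{D/U} = k_D/k_U = (A_D/A_U)·exp[(E_U−E_D)/(RT)].
(E_U−E_D)/(RT) = (147−132)×10³/(8.314×379) = 15000/3151 = 4.760.
k_D/k_U = (3.90×10^5/5.47×10^6)·exp(4.760) = 0.07130 × 116.8 = 8.33.
Since E_D < E_U, lowering the temperature improves selectivity toward D.

8.33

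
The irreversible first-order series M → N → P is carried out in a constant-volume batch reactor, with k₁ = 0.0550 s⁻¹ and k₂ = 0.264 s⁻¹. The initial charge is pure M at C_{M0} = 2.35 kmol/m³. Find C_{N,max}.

0.324 kmol/m³

Evaluating C_N at t_opt = ln(k₂/k₁)/(k₂−k₁) gives C_{N,max}/C_{M0} = (k₁/k₂)^[k₂/(k₂−k₁)].
= (0.0550/0.264)^(0.264/(0.264−0.0550)) = (0.2083)^(1.263) = 0.1379.
C_{N,max} = 0.1379×2.35 = 0.324 kmol/m³.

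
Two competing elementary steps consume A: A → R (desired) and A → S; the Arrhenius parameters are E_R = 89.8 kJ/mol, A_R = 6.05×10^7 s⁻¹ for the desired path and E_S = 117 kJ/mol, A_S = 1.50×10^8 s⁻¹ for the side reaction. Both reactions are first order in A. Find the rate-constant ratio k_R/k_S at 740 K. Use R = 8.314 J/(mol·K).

Since both paths have the same order in A, the concentration cancels and S_{R/S} = k_R/k_S = (A_R/A_S)·exp[(E_S−E_R)/(RT)].
(E_S−E_R)/(RT) = (117−89.8)×10³/(8.314×740) = 27200/6152 = 4.421.
k_R/k_S = (6.05×10^7/1.50×10^8)·exp(4.421) = 0.4033 × 83.19 = 33.6.
Since E_R < E_S, lowering the temperature improves selectivity toward R.

33.6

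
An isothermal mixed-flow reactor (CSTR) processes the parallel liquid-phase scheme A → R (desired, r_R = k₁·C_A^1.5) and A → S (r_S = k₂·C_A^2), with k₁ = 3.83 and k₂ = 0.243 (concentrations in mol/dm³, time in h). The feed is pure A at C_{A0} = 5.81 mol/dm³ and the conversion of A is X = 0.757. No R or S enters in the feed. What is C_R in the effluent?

4.09 mol/dm³

Exit C_A = C_{A0}(1−X) = 5.81×0.243 = 1.412 mol/dm³.
In a CSTR the entire volume is at exit conditions, so r_R = 3.83×1.412^1.5 = 6.425 and r_S = 0.243×1.412^2 = 0.4844.
Fraction of consumed A going to R: r_R/(r_R+r_S) = 0.9299.
C_R = 0.9299·C_{A0}·X = 0.9299×5.81×0.757 = 4.09 mol/dm³.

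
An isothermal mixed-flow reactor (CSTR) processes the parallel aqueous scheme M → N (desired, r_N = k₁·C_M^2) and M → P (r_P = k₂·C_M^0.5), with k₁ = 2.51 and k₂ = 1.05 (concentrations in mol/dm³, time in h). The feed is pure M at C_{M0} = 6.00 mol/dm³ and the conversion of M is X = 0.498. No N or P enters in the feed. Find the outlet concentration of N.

Exit C_M = C_{M0}(1−X) = 6.00×0.502 = 3.012 mol/dm³.
Rates in a CSTR are evaluated at the outlet concentration: r_N = 2.51×3.012^2 = 22.77, r_P = 1.05×3.012^0.5 = 1.822.
Fraction of consumed M going to N: r_N/(r_N+r_P) = 0.9259.
C_N = 0.9259·C_{M0}·X = 0.9259×6.00×0.498 = 2.77 mol/dm³.

2.77 mol/dm³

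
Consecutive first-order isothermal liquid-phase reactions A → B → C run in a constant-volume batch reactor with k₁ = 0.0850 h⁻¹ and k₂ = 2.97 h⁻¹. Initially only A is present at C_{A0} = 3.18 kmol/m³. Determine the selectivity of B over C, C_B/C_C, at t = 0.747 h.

0.659

For first-order series with pure A initially, C_B(t) = k₁C_{A0}/(k₂−k₁)·(e^(−k₁t) − e^(−k₂t)).
e^(−k₁t) = e^(−0.0850×0.747) = e^(−0.06350) = 0.9385; e^(−k₂t) = e^(−2.219) = 0.1088.
C_B = 0.0850×3.18/(2.97−0.0850) × (0.9385−0.1088) = 0.09369×0.8297 = 0.07774 kmol/m³.
C_A = C_{A0}e^(−k₁t) = 2.984 kmol/m³, so C_C = C_{A0}−C_A−C_B = 0.1179 kmol/m³; C_B/C_C = 0.659.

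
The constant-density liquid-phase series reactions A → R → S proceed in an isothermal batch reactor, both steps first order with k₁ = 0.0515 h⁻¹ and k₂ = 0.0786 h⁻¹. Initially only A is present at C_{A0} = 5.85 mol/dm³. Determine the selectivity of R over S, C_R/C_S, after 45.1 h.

0.171

For first-order series with pure A initially, C_R(t) = k₁C_{A0}/(k₂−k₁)·(e^(−k₁t) − e^(−k₂t)).
e^(−k₁t) = e^(−0.0515×45.1) = e^(−2.323) = 0.09801; e^(−k₂t) = e^(−3.545) = 0.02887.
C_R = 0.0515×5.85/(0.0786−0.0515) × (0.09801−0.02887) = 11.12×0.06914 = 0.7686 mol/dm³.
C_A = C_{A0}e^(−k₁t) = 0.5734 mol/dm³, so C_S = C_{A0}−C_A−C_R = 4.508 mol/dm³; C_R/C_S = 0.171.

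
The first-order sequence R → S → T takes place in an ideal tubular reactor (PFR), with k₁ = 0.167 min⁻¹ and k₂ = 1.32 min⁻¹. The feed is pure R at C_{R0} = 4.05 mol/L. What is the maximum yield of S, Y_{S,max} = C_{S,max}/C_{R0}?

At the optimum, C_{S,max}/C_{R0} = (k₁/k₂)^[k₂/(k₂−k₁)].
= (0.167/1.32)^(1.32/(1.32−0.167)) = (0.1265)^(1.145) = 0.09378.

0.0938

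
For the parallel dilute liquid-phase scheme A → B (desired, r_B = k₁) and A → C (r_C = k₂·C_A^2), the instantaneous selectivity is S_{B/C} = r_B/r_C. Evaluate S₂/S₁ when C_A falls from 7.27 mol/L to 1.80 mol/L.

S_{B/C} = (k₁/k₂)·C_A^-2, so S₂/S₁ = (C_{A,2}/C_{A,1})^-2.
= (1.80/7.27)^(-2) = (0.2476)^(-2) = 16.3.

16.3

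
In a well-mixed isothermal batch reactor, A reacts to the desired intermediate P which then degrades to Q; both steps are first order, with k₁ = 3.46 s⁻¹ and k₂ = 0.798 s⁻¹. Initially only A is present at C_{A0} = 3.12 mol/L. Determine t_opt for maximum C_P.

Setting dC_P/dt = 0 gives t_opt = ln(k₂/k₁)/(k₂−k₁).
= ln(0.798/3.46)/(0.798−3.46) = ln(0.2306)/-2.662 = -1.467/-2.662 = 0.551 s.

0.551 s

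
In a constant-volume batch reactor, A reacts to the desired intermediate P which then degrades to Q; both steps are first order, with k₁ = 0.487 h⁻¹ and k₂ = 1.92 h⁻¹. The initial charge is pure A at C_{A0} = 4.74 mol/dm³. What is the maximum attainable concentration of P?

0.754 mol/dm³

Evaluating C_P at t_opt = ln(k₂/k₁)/(k₂−k₁) gives C_{P,max}/C_{A0} = (k₁/k₂)^[k₂/(k₂−k₁)].
= (0.487/1.92)^(1.92/(1.92−0.487)) = (0.2536)^(1.340) = 0.1591.
C_{P,max} = 0.1591×4.74 = 0.754 mol/dm³.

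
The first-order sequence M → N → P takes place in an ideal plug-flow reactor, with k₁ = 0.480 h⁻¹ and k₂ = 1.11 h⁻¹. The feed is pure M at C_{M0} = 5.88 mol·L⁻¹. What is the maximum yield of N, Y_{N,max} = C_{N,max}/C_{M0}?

At the optimum, C_{N,max}/C_{M0} = (k₁/k₂)^[k₂/(k₂−k₁)].
= (0.480/1.11)^(1.11/(1.11−0.480)) = (0.4324)^(1.762) = 0.2283.

0.228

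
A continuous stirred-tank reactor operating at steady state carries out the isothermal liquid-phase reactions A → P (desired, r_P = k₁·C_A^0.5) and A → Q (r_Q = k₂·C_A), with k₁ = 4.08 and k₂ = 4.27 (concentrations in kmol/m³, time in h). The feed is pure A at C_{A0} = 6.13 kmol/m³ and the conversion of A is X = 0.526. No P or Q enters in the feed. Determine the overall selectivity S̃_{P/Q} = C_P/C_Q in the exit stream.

Exit C_A = C_{A0}(1−X) = 6.13×0.474 = 2.906 kmol/m³.
In a CSTR the entire volume is at exit conditions, so r_P = 4.08×2.906^0.5 = 6.955 and r_Q = 4.27×2.906 = 12.41.
Overall selectivity = C_P/C_Q = r_Pτ/(r_Qτ) = r_P/r_Q = 0.561.

0.561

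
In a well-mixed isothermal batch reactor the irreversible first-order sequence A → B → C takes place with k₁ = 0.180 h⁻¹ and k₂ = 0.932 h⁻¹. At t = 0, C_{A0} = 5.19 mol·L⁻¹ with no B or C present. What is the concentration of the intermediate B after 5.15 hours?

The intermediate concentration in a first-order A→B→C sequence is C_B = k₁C_{A0}(e^(−k₁t) − e^(−k₂t))/(k₂−k₁).
e^(−k₁t) = e^(−0.180×5.15) = e^(−0.9270) = 0.3957; e^(−k₂t) = e^(−4.800) = 0.008231.
C_B = 0.180×5.19/(0.932−0.180) × (0.3957−0.008231) = 1.242×0.3875 = 0.4814 mol·L⁻¹.

0.481 mol·L⁻¹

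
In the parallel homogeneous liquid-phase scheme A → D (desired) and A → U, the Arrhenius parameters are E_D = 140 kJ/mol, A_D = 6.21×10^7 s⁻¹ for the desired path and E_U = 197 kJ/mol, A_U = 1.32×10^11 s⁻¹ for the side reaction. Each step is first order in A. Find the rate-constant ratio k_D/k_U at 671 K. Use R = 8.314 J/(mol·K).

12.9

k_D/k_U = (A_D/A_U)·exp[−(E_D−E_U)/(RT)] = (A_D/A_U)·exp[(E_U−E_D)/(RT)].
(E_U−E_D)/(RT) = (197−140)×10³/(8.314×671) = 57000/5579 = 10.22.
k_D/k_U = (6.21×10^7/1.32×10^11)·exp(10.22) = 4.705×10^-4 × 27377 = 12.9.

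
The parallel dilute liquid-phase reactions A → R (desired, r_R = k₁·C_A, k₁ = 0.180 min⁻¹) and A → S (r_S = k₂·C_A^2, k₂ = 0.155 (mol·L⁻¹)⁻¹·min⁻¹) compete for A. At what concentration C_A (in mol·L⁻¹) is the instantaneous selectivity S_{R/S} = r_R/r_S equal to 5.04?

S_{R/S} = (k₁/k₂)·C_A⁻¹ ⇒ C_A = (S·k₂/k₁)^(-1).
= (5.04×0.155/0.180)^(-1) = (4.340)^(-1) = 0.230 mol·L⁻¹.

0.230 mol·L⁻¹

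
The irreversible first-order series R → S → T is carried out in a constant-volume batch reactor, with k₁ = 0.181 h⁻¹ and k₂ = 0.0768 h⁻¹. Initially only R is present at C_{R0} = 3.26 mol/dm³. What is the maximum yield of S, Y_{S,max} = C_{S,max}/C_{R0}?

At the optimum, C_{S,max}/C_{R0} = (k₁/k₂)^[k₂/(k₂−k₁)].
= (0.181/0.0768)^(0.0768/(0.0768−0.181)) = (2.357)^(-0.7370) = 0.5316.

0.532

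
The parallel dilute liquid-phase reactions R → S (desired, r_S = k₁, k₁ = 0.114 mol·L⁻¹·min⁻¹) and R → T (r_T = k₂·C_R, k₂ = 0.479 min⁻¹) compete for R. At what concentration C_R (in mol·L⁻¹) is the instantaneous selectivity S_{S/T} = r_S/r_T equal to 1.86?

S_{S/T} = (k₁/k₂)·C_R⁻¹ ⇒ C_R = (S·k₂/k₁)^(-1).
= (1.86×0.479/0.114)^(-1) = (7.815)^(-1) = 0.128 mol·L⁻¹.

0.128 mol·L⁻¹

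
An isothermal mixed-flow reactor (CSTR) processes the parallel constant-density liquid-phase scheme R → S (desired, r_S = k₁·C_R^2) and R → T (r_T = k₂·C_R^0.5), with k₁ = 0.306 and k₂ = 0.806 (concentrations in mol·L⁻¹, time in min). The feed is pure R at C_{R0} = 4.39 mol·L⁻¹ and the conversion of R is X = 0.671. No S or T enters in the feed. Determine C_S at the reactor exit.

Exit C_R = C_{R0}(1−X) = 4.39×0.329 = 1.444 mol·L⁻¹.
Rates in a CSTR are evaluated at the outlet concentration: r_S = 0.306×1.444^2 = 0.6383, r_T = 0.806×1.444^0.5 = 0.9686.
Fraction of consumed R going to S: r_S/(r_S+r_T) = 0.3972.
C_S = 0.3972·C_{R0}·X = 0.3972×4.39×0.671 = 1.17 mol·L⁻¹.

1.17 mol·L⁻¹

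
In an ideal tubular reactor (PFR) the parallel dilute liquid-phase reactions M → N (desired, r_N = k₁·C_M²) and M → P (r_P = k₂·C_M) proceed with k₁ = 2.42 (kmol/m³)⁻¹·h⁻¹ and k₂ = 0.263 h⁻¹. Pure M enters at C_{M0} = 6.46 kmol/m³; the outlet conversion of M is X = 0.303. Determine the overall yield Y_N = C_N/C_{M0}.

0.297

C_M = C_{M0}(1−X) = 4.503 kmol/m³.
Along a PFR/batch, dC_P/dC_M = −r_P/(r_N+r_P) = −k₂/(k₂+k₁·C_M).
Integrating from C_{M0} to C_M: C_P = (0.263/2.42)·ln[(0.263+2.42·6.46)/(0.263+2.42·4.50)] = 0.1087·ln(15.90/11.16) = 0.03845 kmol/m³.
Then C_N = (C_{M0}−C_M) − C_P = 1.957 − 0.03845 = 1.919 kmol/m³.
Y_N = C_N/C_{M0} = 1.919/6.46 = 0.297.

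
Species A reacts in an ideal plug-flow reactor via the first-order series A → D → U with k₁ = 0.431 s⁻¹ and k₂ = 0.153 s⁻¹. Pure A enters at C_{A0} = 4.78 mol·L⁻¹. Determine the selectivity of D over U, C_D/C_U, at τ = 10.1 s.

The intermediate concentration in a first-order A→B→C sequence is C_D = k₁C_{A0}(e^(−k₁τ) − e^(−k₂τ))/(k₂−k₁).
e^(−k₁τ) = e^(−0.431×10.1) = e^(−4.353) = 0.01287; e^(−k₂τ) = e^(−1.545) = 0.2132.
C_D = 0.431×4.78/(0.153−0.431) × (0.01287−0.2132) = (-7.411)×(-0.2004) = 1.485 mol·L⁻¹.
C_A = C_{A0}e^(−k₁τ) = 0.06150 mol·L⁻¹, so C_U = C_{A0}−C_A−C_D = 3.234 mol·L⁻¹; C_D/C_U = 0.459.

0.459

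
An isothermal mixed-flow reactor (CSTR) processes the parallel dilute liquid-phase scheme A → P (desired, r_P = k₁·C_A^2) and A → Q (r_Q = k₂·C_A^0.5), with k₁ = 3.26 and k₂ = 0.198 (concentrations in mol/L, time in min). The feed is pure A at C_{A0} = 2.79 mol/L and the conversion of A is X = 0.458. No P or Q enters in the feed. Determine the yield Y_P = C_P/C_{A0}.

0.444

Exit C_A = C_{A0}(1−X) = 2.79×0.542 = 1.512 mol/L.
In a CSTR the entire volume is at exit conditions, so r_P = 3.26×1.512^2 = 7.455 and r_Q = 0.198×1.512^0.5 = 0.2435.
Fraction of consumed A going to P: r_P/(r_P+r_Q) = 0.9684.
C_P = 0.9684·C_{A0}·X = 0.9684×2.79×0.458 = 1.24 mol/L; Y_P = C_P/C_{A0} = 0.444.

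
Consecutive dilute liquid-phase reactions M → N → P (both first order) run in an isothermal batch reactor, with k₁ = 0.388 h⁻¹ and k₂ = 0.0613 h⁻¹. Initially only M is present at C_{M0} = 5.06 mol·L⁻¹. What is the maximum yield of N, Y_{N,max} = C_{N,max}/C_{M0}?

0.707

For a first-order series the maximum intermediate yield is C_{N,max}/C_{M0} = (k₁/k₂)^[k₂/(k₂−k₁)].
= (0.388/0.0613)^(0.0613/(0.0613−0.388)) = (6.330)^(-0.1876) = 0.7074.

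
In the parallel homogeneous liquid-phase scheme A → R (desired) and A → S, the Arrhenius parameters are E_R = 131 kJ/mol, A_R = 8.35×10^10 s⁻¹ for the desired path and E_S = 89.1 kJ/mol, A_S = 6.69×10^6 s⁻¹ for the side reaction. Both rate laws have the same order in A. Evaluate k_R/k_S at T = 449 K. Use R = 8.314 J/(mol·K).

0.167

With equal orders, S_{R/S} = k_R/k_S = (A_R/A_S)·exp[(E_S−E_R)/(RT)].
(E_S−E_R)/(RT) = (89.1−131)×10³/(8.314×449) = -41900/3733 = -11.22.
k_R/k_S = (8.35×10^10/6.69×10^6)·exp(-11.22) = 12481 × 1.335×10^-5 = 0.167.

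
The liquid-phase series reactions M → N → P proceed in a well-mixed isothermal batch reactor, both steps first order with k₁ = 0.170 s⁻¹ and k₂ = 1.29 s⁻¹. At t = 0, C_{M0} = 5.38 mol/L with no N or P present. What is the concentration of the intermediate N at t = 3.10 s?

0.467 mol/L

Solving the coupled first-order balances gives C_N(t) = [k₁/(k₂−k₁)]·C_{M0}·(e^(−k₁t) − e^(−k₂t)).
e^(−k₁t) = e^(−0.170×3.10) = e^(−0.5270) = 0.5904; e^(−k₂t) = e^(−3.999) = 0.01833.
C_N = 0.170×5.38/(1.29−0.170) × (0.5904−0.01833) = 0.8166×0.5720 = 0.4671 mol/L.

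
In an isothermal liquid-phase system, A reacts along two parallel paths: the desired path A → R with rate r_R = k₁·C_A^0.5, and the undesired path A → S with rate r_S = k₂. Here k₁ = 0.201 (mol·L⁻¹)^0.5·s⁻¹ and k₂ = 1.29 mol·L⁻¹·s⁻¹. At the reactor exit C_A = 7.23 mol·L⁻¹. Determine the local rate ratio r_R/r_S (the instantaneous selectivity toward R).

0.419

S_{R/S} = r_R/r_S = (k₁·C_A^0.5)/(k₂) = (k₁/k₂)·C_A^0.5.
= (0.201×7.230^0.5) / (1.29) = 0.5405/1.290 = 0.419.
Since the desired path is higher order in A, keeping C_A high (PFR or concentrated feed) favours R.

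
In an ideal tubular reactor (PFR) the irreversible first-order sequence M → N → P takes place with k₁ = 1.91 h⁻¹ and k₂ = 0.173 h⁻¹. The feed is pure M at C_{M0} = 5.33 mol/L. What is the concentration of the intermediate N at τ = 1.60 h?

Solving the coupled first-order balances gives C_N(τ) = [k₁/(k₂−k₁)]·C_{M0}·(e^(−k₁τ) − e^(−k₂τ)).
e^(−k₁τ) = e^(−1.91×1.60) = e^(−3.056) = 0.04708; e^(−k₂τ) = e^(−0.2768) = 0.7582.
C_N = 1.91×5.33/(0.173−1.91) × (0.04708−0.7582) = (-5.861)×(-0.7111) = 4.168 mol/L.

4.17 mol/L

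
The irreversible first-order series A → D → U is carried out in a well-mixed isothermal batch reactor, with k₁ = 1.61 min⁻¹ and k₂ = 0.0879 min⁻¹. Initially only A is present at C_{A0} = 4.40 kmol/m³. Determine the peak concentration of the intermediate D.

3.72 kmol/m³

For a first-order series the maximum intermediate yield is C_{D,max}/C_{A0} = (k₁/k₂)^[k₂/(k₂−k₁)].
= (1.61/0.0879)^(0.0879/(0.0879−1.61)) = (18.32)^(-0.05775) = 0.8454.
C_{D,max} = 0.8454×4.40 = 3.72 kmol/m³.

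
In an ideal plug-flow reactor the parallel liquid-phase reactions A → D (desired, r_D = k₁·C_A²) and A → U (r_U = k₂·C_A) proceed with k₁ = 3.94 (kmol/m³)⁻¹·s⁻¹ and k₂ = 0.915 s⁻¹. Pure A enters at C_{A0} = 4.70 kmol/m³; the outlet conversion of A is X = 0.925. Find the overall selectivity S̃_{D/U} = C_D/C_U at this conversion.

7.78

C_A = C_{A0}(1−X) = 0.3525 kmol/m³.
Along a PFR/batch, dC_U/dC_A = −r_U/(r_D+r_U) = −k₂/(k₂+k₁·C_A).
Integrating from C_{A0} to C_A: C_U = (0.915/3.94)·ln[(0.915+3.94·4.70)/(0.915+3.94·0.352)] = 0.2322·ln(19.43/2.304) = 0.4952 kmol/m³.
Then C_D = (C_{A0}−C_A) − C_U = 4.348 − 0.4952 = 3.852 kmol/m³.
S̃_{D/U} = C_D/C_U = 3.852/0.4952 = 7.78.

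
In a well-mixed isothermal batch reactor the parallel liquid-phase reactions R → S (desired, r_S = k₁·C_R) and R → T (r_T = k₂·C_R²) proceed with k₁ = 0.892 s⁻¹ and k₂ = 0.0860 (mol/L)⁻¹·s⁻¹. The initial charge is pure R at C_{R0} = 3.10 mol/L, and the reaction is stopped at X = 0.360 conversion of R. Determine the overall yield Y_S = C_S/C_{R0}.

0.289

C_R = C_{R0}(1−X) = 1.984 mol/L.
Along a PFR/batch, dC_S/dC_R = −r_S/(r_S+r_T) = −k₁/(k₁+k₂·C_R).
Integrating from C_{R0} to C_R: C_S = (0.892/0.0860)·ln[(0.892+0.0860·3.10)/(0.892+0.0860·1.98)] = 10.37·ln(1.159/1.063) = 0.8969 mol/L.
Y_S = C_S/C_{R0} = 0.8969/3.10 = 0.289.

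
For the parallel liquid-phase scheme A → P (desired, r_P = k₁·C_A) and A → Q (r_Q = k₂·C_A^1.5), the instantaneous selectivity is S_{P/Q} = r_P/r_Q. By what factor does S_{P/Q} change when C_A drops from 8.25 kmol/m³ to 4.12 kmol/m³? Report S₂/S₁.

1.42

S_{P/Q} = (k₁/k₂)·C_A^-0.5, so S₂/S₁ = (C_{A,2}/C_{A,1})^-0.5.
= (4.12/8.25)^(-0.5) = (0.4994)^(-0.5) = 1.42.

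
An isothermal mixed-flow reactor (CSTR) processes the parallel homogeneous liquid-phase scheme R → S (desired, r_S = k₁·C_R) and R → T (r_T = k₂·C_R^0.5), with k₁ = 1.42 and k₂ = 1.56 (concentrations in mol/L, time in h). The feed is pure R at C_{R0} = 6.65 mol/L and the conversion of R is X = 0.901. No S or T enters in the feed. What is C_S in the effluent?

Exit C_R = C_{R0}(1−X) = 6.65×0.0990 = 0.6583 mol/L.
Rates in a CSTR are evaluated at the outlet concentration: r_S = 1.42×0.6583 = 0.9349, r_T = 1.56×0.6583^0.5 = 1.266.
Fraction of consumed R going to S: r_S/(r_S+r_T) = 0.4248.
C_S = 0.4248·C_{R0}·X = 0.4248×6.65×0.901 = 2.55 mol/L.

2.55 mol/L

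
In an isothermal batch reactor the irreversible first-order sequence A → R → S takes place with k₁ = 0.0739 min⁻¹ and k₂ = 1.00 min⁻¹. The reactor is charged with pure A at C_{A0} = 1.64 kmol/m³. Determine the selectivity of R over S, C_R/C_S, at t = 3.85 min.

0.308

Solving the coupled first-order balances gives C_R(t) = [k₁/(k₂−k₁)]·C_{A0}·(e^(−k₁t) − e^(−k₂t)).
e^(−k₁t) = e^(−0.0739×3.85) = e^(−0.2845) = 0.7524; e^(−k₂t) = e^(−3.850) = 0.02128.
C_R = 0.0739×1.64/(1.00−0.0739) × (0.7524−0.02128) = 0.1309×0.7311 = 0.09568 kmol/m³.
C_A = C_{A0}e^(−k₁t) = 1.234 kmol/m³, so C_S = C_{A0}−C_A−C_R = 0.3104 kmol/m³; C_R/C_S = 0.308.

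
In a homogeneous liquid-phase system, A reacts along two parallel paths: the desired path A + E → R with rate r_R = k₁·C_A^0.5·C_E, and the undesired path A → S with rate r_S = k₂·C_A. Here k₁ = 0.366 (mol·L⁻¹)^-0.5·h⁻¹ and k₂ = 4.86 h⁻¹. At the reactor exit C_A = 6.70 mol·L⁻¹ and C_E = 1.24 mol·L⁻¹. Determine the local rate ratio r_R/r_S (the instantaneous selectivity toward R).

0.0361

S_{R/S} = r_R/r_S = (k₁·C_A^0.5·C_E)/(k₂·C_A) = (k₁/k₂)·C_A^-0.5·C_E.
= (0.366×6.700^0.5×1.240) / (4.86×6.700) = 1.175/32.56 = 0.0361.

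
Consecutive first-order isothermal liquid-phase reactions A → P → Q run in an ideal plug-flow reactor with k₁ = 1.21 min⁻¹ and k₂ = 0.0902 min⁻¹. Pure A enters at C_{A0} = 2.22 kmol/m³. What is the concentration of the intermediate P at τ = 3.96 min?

The intermediate concentration in a first-order A→B→C sequence is C_P = k₁C_{A0}(e^(−k₁τ) − e^(−k₂τ))/(k₂−k₁).
e^(−k₁τ) = e^(−1.21×3.96) = e^(−4.792) = 0.008299; e^(−k₂τ) = e^(−0.3572) = 0.6996.
C_P = 1.21×2.22/(0.0902−1.21) × (0.008299−0.6996) = (-2.399)×(-0.6913) = 1.658 kmol/m³.

1.66 kmol/m³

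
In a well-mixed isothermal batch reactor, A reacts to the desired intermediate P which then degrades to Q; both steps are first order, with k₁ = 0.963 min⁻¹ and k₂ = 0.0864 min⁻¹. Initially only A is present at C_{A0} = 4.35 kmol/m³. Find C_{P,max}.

3.43 kmol/m³

Evaluating C_P at t_opt = ln(k₂/k₁)/(k₂−k₁) gives C_{P,max}/C_{A0} = (k₁/k₂)^[k₂/(k₂−k₁)].
= (0.963/0.0864)^(0.0864/(0.0864−0.963)) = (11.15)^(-0.09856) = 0.7885.
C_{P,max} = 0.7885×4.35 = 3.43 kmol/m³.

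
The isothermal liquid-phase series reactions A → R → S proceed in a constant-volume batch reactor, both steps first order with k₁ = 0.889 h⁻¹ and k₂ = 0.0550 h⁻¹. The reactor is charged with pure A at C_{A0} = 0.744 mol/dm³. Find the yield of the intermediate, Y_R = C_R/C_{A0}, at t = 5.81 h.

Solving the coupled first-order balances gives C_R(t) = [k₁/(k₂−k₁)]·C_{A0}·(e^(−k₁t) − e^(−k₂t)).
e^(−k₁t) = e^(−0.889×5.81) = e^(−5.165) = 0.005713; e^(−k₂t) = e^(−0.3196) = 0.7265.
C_R = 0.889×0.744/(0.0550−0.889) × (0.005713−0.7265) = (-0.7931)×(-0.7208) = 0.5716 mol/dm³.
Y_R = C_R/C_{A0} = 0.5716/0.744 = 0.768.

0.768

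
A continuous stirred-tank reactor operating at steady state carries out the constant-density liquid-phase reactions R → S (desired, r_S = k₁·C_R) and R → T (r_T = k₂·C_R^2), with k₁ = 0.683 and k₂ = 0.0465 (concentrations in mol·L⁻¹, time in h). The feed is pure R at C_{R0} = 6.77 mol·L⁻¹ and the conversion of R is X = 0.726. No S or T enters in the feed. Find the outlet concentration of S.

4.36 mol·L⁻¹

Exit C_R = C_{R0}(1−X) = 6.77×0.274 = 1.855 mol·L⁻¹.
Rates in a CSTR are evaluated at the outlet concentration: r_S = 0.683×1.855 = 1.267, r_T = 0.0465×1.855^2 = 0.1600.
Fraction of consumed R going to S: r_S/(r_S+r_T) = 0.8879.
C_S = 0.8879·C_{R0}·X = 0.8879×6.77×0.726 = 4.36 mol·L⁻¹.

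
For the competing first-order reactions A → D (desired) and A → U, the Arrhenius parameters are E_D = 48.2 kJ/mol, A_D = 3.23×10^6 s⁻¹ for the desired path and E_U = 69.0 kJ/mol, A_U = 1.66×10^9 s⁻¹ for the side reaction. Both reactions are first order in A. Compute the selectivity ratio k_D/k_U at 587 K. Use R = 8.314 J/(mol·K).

0.138

With equal orders, S_{D/U} = k_D/k_U = (A_D/A_U)·exp[(E_U−E_D)/(RT)].
(E_U−E_D)/(RT) = (69.0−48.2)×10³/(8.314×587) = 20800/4880 = 4.262.
k_D/k_U = (3.23×10^6/1.66×10^9)·exp(4.262) = 0.001946 × 70.95 = 0.138.
Since E_D < E_U, lowering the temperature improves selectivity toward D.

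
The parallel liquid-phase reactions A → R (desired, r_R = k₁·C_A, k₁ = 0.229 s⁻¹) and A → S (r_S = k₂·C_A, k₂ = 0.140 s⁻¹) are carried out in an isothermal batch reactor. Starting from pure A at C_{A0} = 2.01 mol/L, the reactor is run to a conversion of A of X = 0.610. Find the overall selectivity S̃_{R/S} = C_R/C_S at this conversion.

C_A = C_{A0}(1−X) = 0.7839 mol/L.
Both paths are first order in A, so the instantaneous fraction to R is constant: dC_R/d(−C_A) = k₁/(k₁+k₂) = 0.6206.
C_R = 0.6206·(C_{A0}−C_A) = 0.6206×1.226 = 0.761 mol/L.
C_S = (C_{A0}−C_A)−C_R = 0.4652 mol/L; S̃_{R/S} = 0.7609/0.4652 = 1.64.

1.64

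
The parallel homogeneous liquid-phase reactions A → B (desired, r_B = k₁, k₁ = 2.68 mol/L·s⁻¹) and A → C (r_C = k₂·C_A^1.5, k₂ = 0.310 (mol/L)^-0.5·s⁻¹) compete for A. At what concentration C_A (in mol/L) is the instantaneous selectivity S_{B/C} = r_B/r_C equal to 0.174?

S_{B/C} = (k₁/k₂)·C_A^-1.5 ⇒ C_A = (S·k₂/k₁)^(1/(-1.5)).
= (0.174×0.310/2.68)^(-0.6667) = (0.02013)^(-0.6667) = 13.5 mol/L.

13.5 mol/L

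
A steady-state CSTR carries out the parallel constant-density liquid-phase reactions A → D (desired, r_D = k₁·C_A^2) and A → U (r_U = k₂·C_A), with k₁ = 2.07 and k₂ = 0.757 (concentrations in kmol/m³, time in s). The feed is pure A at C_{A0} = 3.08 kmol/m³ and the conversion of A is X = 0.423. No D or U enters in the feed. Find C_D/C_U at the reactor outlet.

Exit C_A = C_{A0}(1−X) = 3.08×0.577 = 1.777 kmol/m³.
In a CSTR the entire volume is at exit conditions, so r_D = 2.07×1.777^2 = 6.538 and r_U = 0.757×1.777 = 1.345.
Overall selectivity = C_D/C_U = r_Dτ/(r_Uτ) = r_D/r_U = 4.86.

4.86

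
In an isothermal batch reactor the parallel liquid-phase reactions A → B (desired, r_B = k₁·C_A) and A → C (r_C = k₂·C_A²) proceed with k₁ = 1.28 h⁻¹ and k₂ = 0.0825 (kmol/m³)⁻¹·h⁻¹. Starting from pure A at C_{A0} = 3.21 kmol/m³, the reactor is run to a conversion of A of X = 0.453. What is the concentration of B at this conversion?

C_A = C_{A0}(1−X) = 1.756 kmol/m³.
Along a PFR/batch, dC_B/dC_A = −r_B/(r_B+r_C) = −k₁/(k₁+k₂·C_A).
Integrating from C_{A0} to C_A: C_B = (1.28/0.0825)·ln[(1.28+0.0825·3.21)/(1.28+0.0825·1.76)] = 15.52·ln(1.545/1.425) = 1.254 kmol/m³.

1.25 kmol/m³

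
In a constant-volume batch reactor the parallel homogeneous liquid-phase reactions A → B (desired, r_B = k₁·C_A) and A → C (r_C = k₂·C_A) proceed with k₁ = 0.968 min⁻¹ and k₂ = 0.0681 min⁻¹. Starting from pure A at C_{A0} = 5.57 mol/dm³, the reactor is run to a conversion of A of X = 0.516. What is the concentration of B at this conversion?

2.69 mol/dm³

C_A = C_{A0}(1−X) = 2.696 mol/dm³.
Both paths are first order in A, so the instantaneous fraction to B is constant: dC_B/d(−C_A) = k₁/(k₁+k₂) = 0.9343.
C_B = 0.9343·(C_{A0}−C_A) = 0.9343×2.874 = 2.69 mol/dm³.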